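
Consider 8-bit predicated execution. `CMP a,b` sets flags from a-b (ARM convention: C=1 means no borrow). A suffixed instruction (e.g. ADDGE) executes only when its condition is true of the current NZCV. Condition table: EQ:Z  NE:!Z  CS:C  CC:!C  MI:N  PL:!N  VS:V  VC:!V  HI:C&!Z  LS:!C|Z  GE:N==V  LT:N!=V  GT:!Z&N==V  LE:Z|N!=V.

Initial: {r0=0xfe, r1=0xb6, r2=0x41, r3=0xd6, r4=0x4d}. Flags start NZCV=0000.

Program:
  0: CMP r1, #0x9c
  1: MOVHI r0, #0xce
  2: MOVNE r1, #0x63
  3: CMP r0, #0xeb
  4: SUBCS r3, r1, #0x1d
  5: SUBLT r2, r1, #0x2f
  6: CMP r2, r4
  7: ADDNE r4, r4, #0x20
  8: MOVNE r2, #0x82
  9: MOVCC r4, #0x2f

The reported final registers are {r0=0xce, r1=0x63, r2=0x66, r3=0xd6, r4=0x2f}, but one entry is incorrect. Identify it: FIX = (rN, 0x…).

0: ✓ CMP  NZCV=0010
1: ✓ MOVHI  r0←0xce
2: ✓ MOVNE  r1←0x63
3: ✓ CMP  NZCV=1000
4: · SUBCS
5: ✓ SUBLT  r2←0x34
6: ✓ CMP  NZCV=1000
7: ✓ ADDNE  r4←0x6d
8: ✓ MOVNE  r2←0x82
9: ✓ MOVCC  r4←0x2f

FIX = (r2, 0x82)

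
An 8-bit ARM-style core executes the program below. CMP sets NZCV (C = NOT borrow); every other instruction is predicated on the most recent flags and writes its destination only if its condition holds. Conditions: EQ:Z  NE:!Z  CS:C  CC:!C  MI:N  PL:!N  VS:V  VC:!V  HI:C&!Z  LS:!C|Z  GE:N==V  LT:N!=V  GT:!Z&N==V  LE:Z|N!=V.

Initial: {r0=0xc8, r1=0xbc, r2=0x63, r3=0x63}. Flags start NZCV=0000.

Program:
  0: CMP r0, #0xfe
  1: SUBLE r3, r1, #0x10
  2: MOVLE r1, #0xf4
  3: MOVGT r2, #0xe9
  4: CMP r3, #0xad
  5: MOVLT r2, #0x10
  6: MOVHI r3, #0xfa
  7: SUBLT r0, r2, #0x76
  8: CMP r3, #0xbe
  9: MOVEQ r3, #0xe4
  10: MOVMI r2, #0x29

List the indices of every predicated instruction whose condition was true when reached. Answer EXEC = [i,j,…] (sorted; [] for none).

[0] flags=1000 → (cmp)
[1] flags=1000 LE?T → r3=0xac
[2] flags=1000 LE?T → r1=0xf4
[3] flags=1000 GT?F → skip
[4] flags=1000 → (cmp)
[5] flags=1000 LT?T → r2=0x10
[6] flags=1000 HI?F → skip
[7] flags=1000 LT?T → r0=0x9a
[8] flags=1000 → (cmp)
[9] flags=1000 EQ?F → skip
[10] flags=1000 MI?T → r2=0x29

EXEC = [1,2,5,7,10]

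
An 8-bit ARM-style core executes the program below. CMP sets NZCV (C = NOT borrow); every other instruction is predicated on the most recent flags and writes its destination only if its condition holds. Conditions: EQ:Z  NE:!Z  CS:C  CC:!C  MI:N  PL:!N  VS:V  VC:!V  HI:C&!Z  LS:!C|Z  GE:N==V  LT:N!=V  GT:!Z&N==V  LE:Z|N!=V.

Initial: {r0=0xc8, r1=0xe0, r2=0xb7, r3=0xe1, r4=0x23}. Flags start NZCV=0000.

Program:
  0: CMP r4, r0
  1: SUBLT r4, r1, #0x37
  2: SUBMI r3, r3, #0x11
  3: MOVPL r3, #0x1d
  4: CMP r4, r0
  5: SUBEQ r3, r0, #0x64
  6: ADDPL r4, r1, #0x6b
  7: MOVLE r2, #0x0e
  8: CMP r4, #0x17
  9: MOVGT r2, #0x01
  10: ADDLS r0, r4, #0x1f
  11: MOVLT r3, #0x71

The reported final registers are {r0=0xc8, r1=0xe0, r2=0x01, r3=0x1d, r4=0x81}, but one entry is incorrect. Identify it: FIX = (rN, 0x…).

[0] flags=0000 → (cmp)
[1] flags=0000 LT?F → skip
[2] flags=0000 MI?F → skip
[3] flags=0000 PL?T → r3=0x1d
[4] flags=0000 → (cmp)
[5] flags=0000 EQ?F → skip
[6] flags=0000 PL?T → r4=0x4b
[7] flags=0000 LE?F → skip
[8] flags=0010 → (cmp)
[9] flags=0010 GT?T → r2=0x01
[10] flags=0010 LS?F → skip
[11] flags=0010 LT?F → skip

FIX = (r4, 0x4b)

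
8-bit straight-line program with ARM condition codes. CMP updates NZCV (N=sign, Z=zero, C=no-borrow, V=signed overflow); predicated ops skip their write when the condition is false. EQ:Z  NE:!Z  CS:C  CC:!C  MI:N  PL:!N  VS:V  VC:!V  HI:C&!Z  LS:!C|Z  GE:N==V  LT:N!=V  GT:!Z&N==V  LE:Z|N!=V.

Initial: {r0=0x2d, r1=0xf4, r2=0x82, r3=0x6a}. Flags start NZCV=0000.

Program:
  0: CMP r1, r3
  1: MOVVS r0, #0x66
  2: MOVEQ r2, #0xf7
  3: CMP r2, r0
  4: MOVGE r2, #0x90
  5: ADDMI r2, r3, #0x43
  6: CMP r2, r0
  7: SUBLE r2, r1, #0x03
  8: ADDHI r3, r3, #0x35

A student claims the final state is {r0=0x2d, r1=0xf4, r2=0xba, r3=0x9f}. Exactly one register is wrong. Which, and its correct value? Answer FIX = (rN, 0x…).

[0] flags=1010 → (cmp)
[1] flags=1010 VS?F → skip
[2] flags=1010 EQ?F → skip
[3] flags=0011 → (cmp)
[4] flags=0011 GE?F → skip
[5] flags=0011 MI?F → skip
[6] flags=0011 → (cmp)
[7] flags=0011 LE?T → r2=0xf1
[8] flags=0011 HI?T → r3=0x9f

FIX = (r2, 0xf1)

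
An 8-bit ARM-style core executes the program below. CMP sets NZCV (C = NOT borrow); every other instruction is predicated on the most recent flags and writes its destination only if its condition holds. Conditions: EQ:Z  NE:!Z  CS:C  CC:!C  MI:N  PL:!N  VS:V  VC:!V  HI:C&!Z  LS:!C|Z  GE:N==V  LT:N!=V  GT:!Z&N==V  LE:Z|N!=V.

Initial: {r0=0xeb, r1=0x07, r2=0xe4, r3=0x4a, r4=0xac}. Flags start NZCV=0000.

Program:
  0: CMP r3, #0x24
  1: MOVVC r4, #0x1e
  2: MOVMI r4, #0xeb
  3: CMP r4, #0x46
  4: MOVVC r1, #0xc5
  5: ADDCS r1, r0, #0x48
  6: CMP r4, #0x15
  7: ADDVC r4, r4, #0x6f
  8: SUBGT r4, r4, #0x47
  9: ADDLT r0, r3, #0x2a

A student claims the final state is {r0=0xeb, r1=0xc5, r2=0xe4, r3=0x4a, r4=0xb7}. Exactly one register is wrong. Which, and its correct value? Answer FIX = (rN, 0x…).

FIX = (r4, 0x46)

[0] flags=0010 → (cmp)
[1] flags=0010 VC?T → r4=0x1e
[2] flags=0010 MI?F → skip
[3] flags=1000 → (cmp)
[4] flags=1000 VC?T → r1=0xc5
[5] flags=1000 CS?F → skip
[6] flags=0010 → (cmp)
[7] flags=0010 VC?T → r4=0x8d
[8] flags=0010 GT?T → r4=0x46
[9] flags=0010 LT?F → skip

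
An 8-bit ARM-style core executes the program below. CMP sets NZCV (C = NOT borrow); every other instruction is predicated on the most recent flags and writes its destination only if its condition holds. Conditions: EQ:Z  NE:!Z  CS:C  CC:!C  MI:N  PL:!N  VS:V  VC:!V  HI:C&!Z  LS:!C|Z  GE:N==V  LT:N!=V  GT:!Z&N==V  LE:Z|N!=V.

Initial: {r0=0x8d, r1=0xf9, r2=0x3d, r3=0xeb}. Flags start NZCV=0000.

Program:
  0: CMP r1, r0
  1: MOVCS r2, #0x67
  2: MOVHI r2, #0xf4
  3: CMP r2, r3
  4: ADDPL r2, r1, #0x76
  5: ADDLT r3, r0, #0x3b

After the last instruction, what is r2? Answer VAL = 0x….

VAL = 0x6f

[0] flags=0010 → (cmp)
[1] flags=0010 CS?T → r2=0x67
[2] flags=0010 HI?T → r2=0xf4
[3] flags=0010 → (cmp)
[4] flags=0010 PL?T → r2=0x6f
[5] flags=0010 LT?F → skip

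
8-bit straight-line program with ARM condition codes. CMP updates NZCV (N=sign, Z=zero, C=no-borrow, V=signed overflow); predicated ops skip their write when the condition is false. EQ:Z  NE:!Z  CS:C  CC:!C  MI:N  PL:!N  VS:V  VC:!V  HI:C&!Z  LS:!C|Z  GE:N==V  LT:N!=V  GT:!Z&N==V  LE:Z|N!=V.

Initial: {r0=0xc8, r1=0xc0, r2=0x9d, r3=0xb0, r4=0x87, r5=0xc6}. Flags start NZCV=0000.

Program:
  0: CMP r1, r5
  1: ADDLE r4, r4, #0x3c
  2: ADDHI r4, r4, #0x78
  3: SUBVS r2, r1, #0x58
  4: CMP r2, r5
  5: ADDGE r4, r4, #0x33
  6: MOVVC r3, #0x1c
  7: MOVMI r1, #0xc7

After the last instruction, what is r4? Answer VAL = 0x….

VAL = 0xc3

[0] flags=1000 → (cmp)
[1] flags=1000 LE?T → r4=0xc3
[2] flags=1000 HI?F → skip
[3] flags=1000 VS?F → skip
[4] flags=1000 → (cmp)
[5] flags=1000 GE?F → skip
[6] flags=1000 VC?T → r3=0x1c
[7] flags=1000 MI?T → r1=0xc7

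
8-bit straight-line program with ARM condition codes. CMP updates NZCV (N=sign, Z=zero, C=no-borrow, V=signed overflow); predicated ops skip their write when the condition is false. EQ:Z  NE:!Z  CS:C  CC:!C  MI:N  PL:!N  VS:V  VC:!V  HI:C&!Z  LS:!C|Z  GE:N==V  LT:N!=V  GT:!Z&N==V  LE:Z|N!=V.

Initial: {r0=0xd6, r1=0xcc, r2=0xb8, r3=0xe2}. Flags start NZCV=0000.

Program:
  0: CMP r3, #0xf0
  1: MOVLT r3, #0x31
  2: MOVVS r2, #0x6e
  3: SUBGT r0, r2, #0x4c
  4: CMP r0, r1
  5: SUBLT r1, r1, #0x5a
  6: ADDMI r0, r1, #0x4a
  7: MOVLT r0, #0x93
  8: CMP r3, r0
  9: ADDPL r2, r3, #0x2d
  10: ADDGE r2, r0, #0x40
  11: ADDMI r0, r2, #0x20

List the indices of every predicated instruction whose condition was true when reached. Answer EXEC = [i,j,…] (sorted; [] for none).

EXEC = [1,9,10]

[0] flags=1000 → (cmp)
[1] flags=1000 LT?T → r3=0x31
[2] flags=1000 VS?F → skip
[3] flags=1000 GT?F → skip
[4] flags=0010 → (cmp)
[5] flags=0010 LT?F → skip
[6] flags=0010 MI?F → skip
[7] flags=0010 LT?F → skip
[8] flags=0000 → (cmp)
[9] flags=0000 PL?T → r2=0x5e
[10] flags=0000 GE?T → r2=0x16
[11] flags=0000 MI?F → skip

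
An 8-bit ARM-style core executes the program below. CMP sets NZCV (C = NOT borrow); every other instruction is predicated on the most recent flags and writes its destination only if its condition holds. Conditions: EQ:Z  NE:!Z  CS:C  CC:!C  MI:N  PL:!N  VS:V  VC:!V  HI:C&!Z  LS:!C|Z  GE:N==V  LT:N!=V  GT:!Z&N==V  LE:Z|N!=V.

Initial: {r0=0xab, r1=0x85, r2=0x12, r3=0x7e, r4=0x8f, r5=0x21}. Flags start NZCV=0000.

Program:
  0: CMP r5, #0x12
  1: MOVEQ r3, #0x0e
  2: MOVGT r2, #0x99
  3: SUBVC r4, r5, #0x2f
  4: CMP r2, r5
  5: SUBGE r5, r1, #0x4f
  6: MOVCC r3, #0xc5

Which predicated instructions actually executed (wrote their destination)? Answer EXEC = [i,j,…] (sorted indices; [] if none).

EXEC = [2,3]

0: ✓ CMP  NZCV=0010
1: · MOVEQ
2: ✓ MOVGT  r2←0x99
3: ✓ SUBVC  r4←0xf2
4: ✓ CMP  NZCV=0011
5: · SUBGE
6: · MOVCC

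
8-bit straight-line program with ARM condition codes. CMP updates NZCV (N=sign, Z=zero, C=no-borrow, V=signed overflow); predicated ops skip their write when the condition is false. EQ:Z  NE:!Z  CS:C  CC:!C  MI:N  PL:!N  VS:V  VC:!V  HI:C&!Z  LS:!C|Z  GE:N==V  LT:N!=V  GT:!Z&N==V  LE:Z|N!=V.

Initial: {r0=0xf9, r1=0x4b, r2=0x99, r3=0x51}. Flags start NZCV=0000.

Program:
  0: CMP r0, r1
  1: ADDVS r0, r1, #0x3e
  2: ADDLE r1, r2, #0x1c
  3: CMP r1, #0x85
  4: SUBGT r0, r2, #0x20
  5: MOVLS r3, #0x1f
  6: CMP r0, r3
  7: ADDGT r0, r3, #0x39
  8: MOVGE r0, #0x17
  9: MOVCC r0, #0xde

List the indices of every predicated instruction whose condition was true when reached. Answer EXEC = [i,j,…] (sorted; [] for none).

EXEC = [2,4,7,8]

[0] flags=1010 → (cmp)
[1] flags=1010 VS?F → skip
[2] flags=1010 LE?T → r1=0xb5
[3] flags=0010 → (cmp)
[4] flags=0010 GT?T → r0=0x79
[5] flags=0010 LS?F → skip
[6] flags=0010 → (cmp)
[7] flags=0010 GT?T → r0=0x8a
[8] flags=0010 GE?T → r0=0x17
[9] flags=0010 CC?F → skip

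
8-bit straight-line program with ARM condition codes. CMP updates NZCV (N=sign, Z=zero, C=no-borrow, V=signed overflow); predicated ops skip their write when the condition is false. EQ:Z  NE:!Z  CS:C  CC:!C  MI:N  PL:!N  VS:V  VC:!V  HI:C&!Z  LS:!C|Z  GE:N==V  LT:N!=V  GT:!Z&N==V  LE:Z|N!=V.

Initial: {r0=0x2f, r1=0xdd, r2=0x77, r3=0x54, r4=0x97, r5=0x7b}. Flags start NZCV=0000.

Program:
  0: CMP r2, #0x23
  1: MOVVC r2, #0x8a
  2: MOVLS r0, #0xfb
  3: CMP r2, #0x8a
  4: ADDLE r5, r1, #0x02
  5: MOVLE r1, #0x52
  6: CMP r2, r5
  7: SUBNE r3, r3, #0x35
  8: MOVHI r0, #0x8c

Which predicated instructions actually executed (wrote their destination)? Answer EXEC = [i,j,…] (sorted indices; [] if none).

0: ✓ CMP  NZCV=0010
1: ✓ MOVVC  r2←0x8a
2: · MOVLS
3: ✓ CMP  NZCV=0110
4: ✓ ADDLE  r5←0xdf
5: ✓ MOVLE  r1←0x52
6: ✓ CMP  NZCV=1000
7: ✓ SUBNE  r3←0x1f
8: · MOVHI

EXEC = [1,4,5,7]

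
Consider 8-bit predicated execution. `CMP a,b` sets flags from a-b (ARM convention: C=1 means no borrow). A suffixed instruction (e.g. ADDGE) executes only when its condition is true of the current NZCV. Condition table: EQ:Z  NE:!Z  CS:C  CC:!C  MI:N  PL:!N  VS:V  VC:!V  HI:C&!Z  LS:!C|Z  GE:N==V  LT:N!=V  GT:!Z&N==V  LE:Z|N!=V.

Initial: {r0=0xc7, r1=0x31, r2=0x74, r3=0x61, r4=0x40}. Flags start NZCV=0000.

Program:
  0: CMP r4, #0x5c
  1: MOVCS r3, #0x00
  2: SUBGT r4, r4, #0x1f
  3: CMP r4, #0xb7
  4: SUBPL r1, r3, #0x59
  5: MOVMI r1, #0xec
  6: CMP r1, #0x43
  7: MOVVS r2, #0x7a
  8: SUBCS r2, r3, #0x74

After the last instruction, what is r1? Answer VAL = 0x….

0: ✓ CMP  NZCV=1000
1: · MOVCS
2: · SUBGT
3: ✓ CMP  NZCV=1001
4: · SUBPL
5: ✓ MOVMI  r1←0xec
6: ✓ CMP  NZCV=1010
7: · MOVVS
8: ✓ SUBCS  r2←0xed

VAL = 0xec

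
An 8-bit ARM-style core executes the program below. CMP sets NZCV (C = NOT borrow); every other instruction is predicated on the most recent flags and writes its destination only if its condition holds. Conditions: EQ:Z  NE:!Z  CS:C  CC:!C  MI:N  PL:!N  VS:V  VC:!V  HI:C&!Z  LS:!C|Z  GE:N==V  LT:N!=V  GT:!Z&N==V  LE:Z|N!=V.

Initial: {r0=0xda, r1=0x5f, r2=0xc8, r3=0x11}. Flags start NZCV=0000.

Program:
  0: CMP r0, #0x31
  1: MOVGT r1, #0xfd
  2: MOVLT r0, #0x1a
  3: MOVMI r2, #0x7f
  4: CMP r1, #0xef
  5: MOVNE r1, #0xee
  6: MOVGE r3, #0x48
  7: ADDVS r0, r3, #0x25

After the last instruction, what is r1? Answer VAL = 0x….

[0] flags=1010 → (cmp)
[1] flags=1010 GT?F → skip
[2] flags=1010 LT?T → r0=0x1a
[3] flags=1010 MI?T → r2=0x7f
[4] flags=0000 → (cmp)
[5] flags=0000 NE?T → r1=0xee
[6] flags=0000 GE?T → r3=0x48
[7] flags=0000 VS?F → skip

VAL = 0xee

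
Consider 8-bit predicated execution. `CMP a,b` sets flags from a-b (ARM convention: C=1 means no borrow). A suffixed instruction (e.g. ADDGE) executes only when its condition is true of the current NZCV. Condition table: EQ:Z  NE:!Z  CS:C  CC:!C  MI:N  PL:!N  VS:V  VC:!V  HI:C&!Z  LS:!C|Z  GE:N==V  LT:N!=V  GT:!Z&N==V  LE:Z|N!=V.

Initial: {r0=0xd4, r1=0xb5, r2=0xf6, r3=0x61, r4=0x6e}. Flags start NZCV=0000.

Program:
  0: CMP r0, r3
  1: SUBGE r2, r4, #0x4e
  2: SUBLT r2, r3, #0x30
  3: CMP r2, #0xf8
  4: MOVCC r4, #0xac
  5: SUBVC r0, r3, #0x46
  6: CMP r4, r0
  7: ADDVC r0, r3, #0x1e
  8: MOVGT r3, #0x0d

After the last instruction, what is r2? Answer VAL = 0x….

[0] flags=0011 → (cmp)
[1] flags=0011 GE?F → skip
[2] flags=0011 LT?T → r2=0x31
[3] flags=0000 → (cmp)
[4] flags=0000 CC?T → r4=0xac
[5] flags=0000 VC?T → r0=0x1b
[6] flags=1010 → (cmp)
[7] flags=1010 VC?T → r0=0x7f
[8] flags=1010 GT?F → skip

VAL = 0x31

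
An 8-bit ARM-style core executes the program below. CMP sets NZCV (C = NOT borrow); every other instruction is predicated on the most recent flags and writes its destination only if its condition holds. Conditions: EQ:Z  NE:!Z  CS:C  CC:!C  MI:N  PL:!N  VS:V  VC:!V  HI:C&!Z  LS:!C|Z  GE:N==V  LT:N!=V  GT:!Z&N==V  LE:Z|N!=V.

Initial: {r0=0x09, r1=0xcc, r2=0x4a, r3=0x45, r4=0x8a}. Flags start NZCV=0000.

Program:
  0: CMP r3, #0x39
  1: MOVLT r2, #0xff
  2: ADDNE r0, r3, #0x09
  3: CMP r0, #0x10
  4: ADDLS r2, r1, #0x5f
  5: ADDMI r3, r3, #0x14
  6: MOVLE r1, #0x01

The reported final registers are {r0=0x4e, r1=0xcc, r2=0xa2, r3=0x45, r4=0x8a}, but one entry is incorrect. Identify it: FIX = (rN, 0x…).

0: ✓ CMP  NZCV=0010
1: · MOVLT
2: ✓ ADDNE  r0←0x4e
3: ✓ CMP  NZCV=0010
4: · ADDLS
5: · ADDMI
6: · MOVLE

FIX = (r2, 0x4a)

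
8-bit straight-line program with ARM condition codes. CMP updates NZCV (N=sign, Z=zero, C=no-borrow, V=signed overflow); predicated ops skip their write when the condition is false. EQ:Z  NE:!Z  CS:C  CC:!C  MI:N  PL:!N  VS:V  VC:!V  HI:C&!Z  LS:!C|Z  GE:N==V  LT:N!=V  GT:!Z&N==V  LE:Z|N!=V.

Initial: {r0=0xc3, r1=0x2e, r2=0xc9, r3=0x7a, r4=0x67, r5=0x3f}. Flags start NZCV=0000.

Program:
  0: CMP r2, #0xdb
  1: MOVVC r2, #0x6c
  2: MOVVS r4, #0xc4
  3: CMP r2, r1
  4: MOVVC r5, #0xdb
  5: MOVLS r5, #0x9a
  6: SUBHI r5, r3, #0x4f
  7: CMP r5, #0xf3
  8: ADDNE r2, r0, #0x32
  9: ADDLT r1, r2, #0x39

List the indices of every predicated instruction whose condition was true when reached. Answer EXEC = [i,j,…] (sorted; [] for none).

EXEC = [1,4,6,8]

0: ✓ CMP  NZCV=1000
1: ✓ MOVVC  r2←0x6c
2: · MOVVS
3: ✓ CMP  NZCV=0010
4: ✓ MOVVC  r5←0xdb
5: · MOVLS
6: ✓ SUBHI  r5←0x2b
7: ✓ CMP  NZCV=0000
8: ✓ ADDNE  r2←0xf5
9: · ADDLT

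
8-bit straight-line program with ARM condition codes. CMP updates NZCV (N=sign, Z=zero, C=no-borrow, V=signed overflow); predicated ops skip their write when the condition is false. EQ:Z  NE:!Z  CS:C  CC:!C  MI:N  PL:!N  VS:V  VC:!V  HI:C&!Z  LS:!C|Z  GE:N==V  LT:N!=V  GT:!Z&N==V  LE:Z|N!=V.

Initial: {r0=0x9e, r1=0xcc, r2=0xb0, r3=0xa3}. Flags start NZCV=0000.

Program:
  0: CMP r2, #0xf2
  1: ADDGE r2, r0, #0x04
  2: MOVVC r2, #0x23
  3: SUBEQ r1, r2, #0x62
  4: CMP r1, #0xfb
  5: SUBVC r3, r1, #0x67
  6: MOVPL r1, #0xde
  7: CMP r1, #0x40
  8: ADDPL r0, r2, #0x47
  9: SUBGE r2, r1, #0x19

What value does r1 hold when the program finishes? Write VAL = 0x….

VAL = 0xcc

[0] flags=1000 → (cmp)
[1] flags=1000 GE?F → skip
[2] flags=1000 VC?T → r2=0x23
[3] flags=1000 EQ?F → skip
[4] flags=1000 → (cmp)
[5] flags=1000 VC?T → r3=0x65
[6] flags=1000 PL?F → skip
[7] flags=1010 → (cmp)
[8] flags=1010 PL?F → skip
[9] flags=1010 GE?F → skip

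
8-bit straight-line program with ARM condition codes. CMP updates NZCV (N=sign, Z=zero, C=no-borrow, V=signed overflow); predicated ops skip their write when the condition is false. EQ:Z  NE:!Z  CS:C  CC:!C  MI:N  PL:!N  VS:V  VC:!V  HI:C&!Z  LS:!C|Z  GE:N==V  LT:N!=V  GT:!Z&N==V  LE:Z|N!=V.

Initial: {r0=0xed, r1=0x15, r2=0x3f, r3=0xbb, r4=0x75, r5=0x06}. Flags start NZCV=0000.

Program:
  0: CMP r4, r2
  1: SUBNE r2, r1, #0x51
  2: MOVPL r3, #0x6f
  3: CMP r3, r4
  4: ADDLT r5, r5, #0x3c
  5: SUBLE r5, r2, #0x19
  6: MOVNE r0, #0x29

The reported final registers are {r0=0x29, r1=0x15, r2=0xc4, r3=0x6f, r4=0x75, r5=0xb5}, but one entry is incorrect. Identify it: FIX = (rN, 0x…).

FIX = (r5, 0xab)

[0] flags=0010 → (cmp)
[1] flags=0010 NE?T → r2=0xc4
[2] flags=0010 PL?T → r3=0x6f
[3] flags=1000 → (cmp)
[4] flags=1000 LT?T → r5=0x42
[5] flags=1000 LE?T → r5=0xab
[6] flags=1000 NE?T → r0=0x29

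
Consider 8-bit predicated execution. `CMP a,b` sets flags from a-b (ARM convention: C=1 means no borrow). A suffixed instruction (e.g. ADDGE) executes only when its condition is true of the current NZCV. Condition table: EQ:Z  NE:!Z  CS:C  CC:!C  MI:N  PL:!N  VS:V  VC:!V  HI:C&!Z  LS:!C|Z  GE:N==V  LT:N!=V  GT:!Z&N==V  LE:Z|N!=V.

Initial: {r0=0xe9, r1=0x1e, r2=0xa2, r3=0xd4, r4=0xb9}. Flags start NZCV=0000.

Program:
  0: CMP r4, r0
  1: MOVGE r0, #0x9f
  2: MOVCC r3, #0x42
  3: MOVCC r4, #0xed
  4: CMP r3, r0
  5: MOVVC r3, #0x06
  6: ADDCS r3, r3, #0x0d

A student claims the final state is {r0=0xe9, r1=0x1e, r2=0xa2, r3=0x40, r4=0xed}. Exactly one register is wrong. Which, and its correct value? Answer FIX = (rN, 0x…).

0: ✓ CMP  NZCV=1000
1: · MOVGE
2: ✓ MOVCC  r3←0x42
3: ✓ MOVCC  r4←0xed
4: ✓ CMP  NZCV=0000
5: ✓ MOVVC  r3←0x06
6: · ADDCS

FIX = (r3, 0x06)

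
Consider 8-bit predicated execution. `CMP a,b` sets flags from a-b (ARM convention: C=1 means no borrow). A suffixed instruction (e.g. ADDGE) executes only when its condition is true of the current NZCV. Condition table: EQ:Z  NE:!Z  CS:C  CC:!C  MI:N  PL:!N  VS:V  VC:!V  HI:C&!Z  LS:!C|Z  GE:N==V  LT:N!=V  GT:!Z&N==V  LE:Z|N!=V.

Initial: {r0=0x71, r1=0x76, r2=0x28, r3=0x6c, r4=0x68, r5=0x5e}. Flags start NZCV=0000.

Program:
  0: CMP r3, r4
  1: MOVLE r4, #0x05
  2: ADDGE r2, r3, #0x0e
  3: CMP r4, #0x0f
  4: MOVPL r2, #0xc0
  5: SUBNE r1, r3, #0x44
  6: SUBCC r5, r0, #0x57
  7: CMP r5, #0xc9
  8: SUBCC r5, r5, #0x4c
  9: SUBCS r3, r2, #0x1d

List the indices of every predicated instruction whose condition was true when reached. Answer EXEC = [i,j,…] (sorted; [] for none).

[0] flags=0010 → (cmp)
[1] flags=0010 LE?F → skip
[2] flags=0010 GE?T → r2=0x7a
[3] flags=0010 → (cmp)
[4] flags=0010 PL?T → r2=0xc0
[5] flags=0010 NE?T → r1=0x28
[6] flags=0010 CC?F → skip
[7] flags=1001 → (cmp)
[8] flags=1001 CC?T → r5=0x12
[9] flags=1001 CS?F → skip

EXEC = [2,4,5,8]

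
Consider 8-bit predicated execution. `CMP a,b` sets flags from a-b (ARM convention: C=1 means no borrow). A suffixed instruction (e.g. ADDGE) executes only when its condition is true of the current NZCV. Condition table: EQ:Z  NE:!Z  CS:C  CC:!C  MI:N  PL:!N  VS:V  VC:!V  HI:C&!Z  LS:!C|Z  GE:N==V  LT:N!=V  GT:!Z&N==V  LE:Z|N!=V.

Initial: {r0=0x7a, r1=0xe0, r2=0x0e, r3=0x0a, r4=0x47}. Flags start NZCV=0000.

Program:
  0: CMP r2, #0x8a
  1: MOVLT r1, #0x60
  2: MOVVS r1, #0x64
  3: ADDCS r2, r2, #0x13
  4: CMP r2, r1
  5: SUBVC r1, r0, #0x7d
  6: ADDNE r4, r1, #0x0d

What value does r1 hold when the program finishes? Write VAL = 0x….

VAL = 0xfd

[0] flags=1001 → (cmp)
[1] flags=1001 LT?F → skip
[2] flags=1001 VS?T → r1=0x64
[3] flags=1001 CS?F → skip
[4] flags=1000 → (cmp)
[5] flags=1000 VC?T → r1=0xfd
[6] flags=1000 NE?T → r4=0x0a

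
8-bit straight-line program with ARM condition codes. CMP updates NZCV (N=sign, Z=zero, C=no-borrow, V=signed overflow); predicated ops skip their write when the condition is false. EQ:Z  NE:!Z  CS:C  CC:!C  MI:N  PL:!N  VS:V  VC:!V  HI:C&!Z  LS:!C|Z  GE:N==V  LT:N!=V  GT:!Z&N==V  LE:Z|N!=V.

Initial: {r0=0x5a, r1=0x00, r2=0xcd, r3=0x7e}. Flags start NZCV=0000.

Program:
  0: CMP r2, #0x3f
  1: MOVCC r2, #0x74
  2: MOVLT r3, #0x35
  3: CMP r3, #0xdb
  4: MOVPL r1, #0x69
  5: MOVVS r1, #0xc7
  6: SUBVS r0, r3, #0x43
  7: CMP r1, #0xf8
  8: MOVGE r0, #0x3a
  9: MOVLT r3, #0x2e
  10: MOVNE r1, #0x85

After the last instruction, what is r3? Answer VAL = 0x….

[0] flags=1010 → (cmp)
[1] flags=1010 CC?F → skip
[2] flags=1010 LT?T → r3=0x35
[3] flags=0000 → (cmp)
[4] flags=0000 PL?T → r1=0x69
[5] flags=0000 VS?F → skip
[6] flags=0000 VS?F → skip
[7] flags=0000 → (cmp)
[8] flags=0000 GE?T → r0=0x3a
[9] flags=0000 LT?F → skip
[10] flags=0000 NE?T → r1=0x85

VAL = 0x35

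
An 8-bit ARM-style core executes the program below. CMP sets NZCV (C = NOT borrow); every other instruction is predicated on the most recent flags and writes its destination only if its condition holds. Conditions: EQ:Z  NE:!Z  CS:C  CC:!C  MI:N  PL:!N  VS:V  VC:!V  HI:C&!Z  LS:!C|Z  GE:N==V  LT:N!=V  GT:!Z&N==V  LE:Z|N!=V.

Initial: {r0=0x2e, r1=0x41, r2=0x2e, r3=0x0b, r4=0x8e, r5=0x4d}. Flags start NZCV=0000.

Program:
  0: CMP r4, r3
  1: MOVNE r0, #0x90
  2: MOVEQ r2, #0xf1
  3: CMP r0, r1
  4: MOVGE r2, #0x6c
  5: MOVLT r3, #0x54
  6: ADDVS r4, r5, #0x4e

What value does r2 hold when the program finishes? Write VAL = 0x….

VAL = 0x2e

0: ✓ CMP  NZCV=1010
1: ✓ MOVNE  r0←0x90
2: · MOVEQ
3: ✓ CMP  NZCV=0011
4: · MOVGE
5: ✓ MOVLT  r3←0x54
6: ✓ ADDVS  r4←0x9b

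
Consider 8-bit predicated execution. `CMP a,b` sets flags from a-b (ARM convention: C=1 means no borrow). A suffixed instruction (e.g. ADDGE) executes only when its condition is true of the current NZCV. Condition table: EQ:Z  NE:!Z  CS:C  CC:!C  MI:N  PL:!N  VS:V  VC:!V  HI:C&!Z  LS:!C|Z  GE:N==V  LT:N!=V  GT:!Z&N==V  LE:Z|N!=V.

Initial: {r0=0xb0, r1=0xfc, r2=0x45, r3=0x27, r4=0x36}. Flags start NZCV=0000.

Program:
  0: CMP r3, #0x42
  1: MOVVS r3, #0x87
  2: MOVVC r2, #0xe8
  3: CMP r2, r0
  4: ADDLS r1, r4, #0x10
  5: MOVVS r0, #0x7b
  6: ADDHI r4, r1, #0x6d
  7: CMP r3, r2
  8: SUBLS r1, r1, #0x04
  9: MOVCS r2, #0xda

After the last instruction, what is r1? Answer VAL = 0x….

VAL = 0xf8

0: ✓ CMP  NZCV=1000
1: · MOVVS
2: ✓ MOVVC  r2←0xe8
3: ✓ CMP  NZCV=0010
4: · ADDLS
5: · MOVVS
6: ✓ ADDHI  r4←0x69
7: ✓ CMP  NZCV=0000
8: ✓ SUBLS  r1←0xf8
9: · MOVCS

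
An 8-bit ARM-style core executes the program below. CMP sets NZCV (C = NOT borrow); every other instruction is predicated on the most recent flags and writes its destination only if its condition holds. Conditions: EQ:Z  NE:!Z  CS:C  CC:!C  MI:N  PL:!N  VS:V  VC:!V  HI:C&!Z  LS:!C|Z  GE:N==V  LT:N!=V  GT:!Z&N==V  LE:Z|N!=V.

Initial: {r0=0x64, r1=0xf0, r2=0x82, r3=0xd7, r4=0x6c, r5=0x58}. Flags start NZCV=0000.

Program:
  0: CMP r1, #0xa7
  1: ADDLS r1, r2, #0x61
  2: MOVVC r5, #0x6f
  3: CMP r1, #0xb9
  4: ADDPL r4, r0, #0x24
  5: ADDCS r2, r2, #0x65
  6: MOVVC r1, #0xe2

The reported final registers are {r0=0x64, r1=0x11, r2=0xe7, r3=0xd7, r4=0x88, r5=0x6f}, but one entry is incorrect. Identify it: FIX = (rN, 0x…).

FIX = (r1, 0xe2)

0: ✓ CMP  NZCV=0010
1: · ADDLS
2: ✓ MOVVC  r5←0x6f
3: ✓ CMP  NZCV=0010
4: ✓ ADDPL  r4←0x88
5: ✓ ADDCS  r2←0xe7
6: ✓ MOVVC  r1←0xe2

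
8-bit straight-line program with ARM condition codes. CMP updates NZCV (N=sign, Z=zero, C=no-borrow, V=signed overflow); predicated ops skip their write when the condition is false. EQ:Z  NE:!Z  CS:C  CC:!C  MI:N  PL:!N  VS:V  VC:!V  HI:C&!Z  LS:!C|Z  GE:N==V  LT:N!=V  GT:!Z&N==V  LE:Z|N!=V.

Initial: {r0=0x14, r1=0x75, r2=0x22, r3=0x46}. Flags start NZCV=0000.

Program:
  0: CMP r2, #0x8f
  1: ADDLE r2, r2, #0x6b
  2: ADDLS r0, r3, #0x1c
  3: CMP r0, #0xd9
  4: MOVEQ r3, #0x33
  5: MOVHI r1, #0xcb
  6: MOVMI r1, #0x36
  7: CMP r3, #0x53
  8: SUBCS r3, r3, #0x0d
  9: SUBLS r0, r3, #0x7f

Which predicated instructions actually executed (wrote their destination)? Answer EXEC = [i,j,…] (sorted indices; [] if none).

EXEC = [2,6,9]

0: ✓ CMP  NZCV=1001
1: · ADDLE
2: ✓ ADDLS  r0←0x62
3: ✓ CMP  NZCV=1001
4: · MOVEQ
5: · MOVHI
6: ✓ MOVMI  r1←0x36
7: ✓ CMP  NZCV=1000
8: · SUBCS
9: ✓ SUBLS  r0←0xc7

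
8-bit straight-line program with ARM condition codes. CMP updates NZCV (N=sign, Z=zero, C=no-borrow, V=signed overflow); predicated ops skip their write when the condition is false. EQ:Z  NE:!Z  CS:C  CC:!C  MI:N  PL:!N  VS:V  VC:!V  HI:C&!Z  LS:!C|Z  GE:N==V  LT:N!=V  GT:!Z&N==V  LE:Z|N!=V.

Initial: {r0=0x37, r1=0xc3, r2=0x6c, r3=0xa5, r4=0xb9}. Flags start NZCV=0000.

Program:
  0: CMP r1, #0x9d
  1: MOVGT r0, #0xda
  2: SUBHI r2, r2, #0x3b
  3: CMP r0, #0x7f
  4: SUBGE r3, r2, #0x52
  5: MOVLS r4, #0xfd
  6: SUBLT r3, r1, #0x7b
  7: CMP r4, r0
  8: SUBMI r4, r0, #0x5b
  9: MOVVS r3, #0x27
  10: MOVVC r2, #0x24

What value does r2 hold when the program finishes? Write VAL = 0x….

VAL = 0x24

[0] flags=0010 → (cmp)
[1] flags=0010 GT?T → r0=0xda
[2] flags=0010 HI?T → r2=0x31
[3] flags=0011 → (cmp)
[4] flags=0011 GE?F → skip
[5] flags=0011 LS?F → skip
[6] flags=0011 LT?T → r3=0x48
[7] flags=1000 → (cmp)
[8] flags=1000 MI?T → r4=0x7f
[9] flags=1000 VS?F → skip
[10] flags=1000 VC?T → r2=0x24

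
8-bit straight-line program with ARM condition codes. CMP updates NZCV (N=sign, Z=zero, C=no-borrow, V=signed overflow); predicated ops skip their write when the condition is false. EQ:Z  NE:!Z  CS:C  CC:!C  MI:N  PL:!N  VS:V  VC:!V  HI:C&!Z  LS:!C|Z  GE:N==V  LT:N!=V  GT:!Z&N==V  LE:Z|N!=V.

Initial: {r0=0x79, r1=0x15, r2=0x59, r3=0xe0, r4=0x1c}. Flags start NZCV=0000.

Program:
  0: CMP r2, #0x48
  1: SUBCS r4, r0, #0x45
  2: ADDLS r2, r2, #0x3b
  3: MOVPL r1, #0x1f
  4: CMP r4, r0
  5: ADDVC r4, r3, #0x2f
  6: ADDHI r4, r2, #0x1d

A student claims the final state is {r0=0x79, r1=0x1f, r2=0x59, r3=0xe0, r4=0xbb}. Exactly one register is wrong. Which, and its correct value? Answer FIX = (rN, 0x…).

FIX = (r4, 0x0f)

0: ✓ CMP  NZCV=0010
1: ✓ SUBCS  r4←0x34
2: · ADDLS
3: ✓ MOVPL  r1←0x1f
4: ✓ CMP  NZCV=1000
5: ✓ ADDVC  r4←0x0f
6: · ADDHI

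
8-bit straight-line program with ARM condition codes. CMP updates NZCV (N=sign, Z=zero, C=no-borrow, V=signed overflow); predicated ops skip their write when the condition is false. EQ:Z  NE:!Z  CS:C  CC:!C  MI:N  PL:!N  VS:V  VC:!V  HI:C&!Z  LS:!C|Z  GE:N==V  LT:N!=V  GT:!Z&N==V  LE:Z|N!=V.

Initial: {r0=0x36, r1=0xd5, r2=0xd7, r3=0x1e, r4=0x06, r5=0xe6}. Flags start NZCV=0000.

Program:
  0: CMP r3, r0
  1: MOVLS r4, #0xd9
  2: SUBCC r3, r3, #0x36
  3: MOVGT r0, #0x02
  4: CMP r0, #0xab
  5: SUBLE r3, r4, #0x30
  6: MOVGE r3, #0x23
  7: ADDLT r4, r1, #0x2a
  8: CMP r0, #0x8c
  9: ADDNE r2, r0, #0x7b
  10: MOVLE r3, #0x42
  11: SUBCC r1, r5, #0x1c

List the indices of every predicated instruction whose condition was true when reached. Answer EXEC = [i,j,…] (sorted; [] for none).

EXEC = [1,2,6,9,11]

0: ✓ CMP  NZCV=1000
1: ✓ MOVLS  r4←0xd9
2: ✓ SUBCC  r3←0xe8
3: · MOVGT
4: ✓ CMP  NZCV=1001
5: · SUBLE
6: ✓ MOVGE  r3←0x23
7: · ADDLT
8: ✓ CMP  NZCV=1001
9: ✓ ADDNE  r2←0xb1
10: · MOVLE
11: ✓ SUBCC  r1←0xca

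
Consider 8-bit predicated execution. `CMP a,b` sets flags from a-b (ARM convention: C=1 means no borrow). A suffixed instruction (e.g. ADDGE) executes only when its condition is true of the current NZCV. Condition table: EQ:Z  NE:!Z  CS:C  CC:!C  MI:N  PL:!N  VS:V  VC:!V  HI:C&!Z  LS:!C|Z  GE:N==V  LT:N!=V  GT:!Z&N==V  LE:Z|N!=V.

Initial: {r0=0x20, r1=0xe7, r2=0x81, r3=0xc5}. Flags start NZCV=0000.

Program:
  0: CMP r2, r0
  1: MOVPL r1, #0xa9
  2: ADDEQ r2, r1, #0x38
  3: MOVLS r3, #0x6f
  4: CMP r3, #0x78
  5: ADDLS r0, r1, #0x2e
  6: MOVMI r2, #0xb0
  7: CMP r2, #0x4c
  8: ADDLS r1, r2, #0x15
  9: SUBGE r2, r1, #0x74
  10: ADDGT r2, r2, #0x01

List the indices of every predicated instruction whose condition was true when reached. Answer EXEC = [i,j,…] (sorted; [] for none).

[0] flags=0011 → (cmp)
[1] flags=0011 PL?T → r1=0xa9
[2] flags=0011 EQ?F → skip
[3] flags=0011 LS?F → skip
[4] flags=0011 → (cmp)
[5] flags=0011 LS?F → skip
[6] flags=0011 MI?F → skip
[7] flags=0011 → (cmp)
[8] flags=0011 LS?F → skip
[9] flags=0011 GE?F → skip
[10] flags=0011 GT?F → skip

EXEC = [1]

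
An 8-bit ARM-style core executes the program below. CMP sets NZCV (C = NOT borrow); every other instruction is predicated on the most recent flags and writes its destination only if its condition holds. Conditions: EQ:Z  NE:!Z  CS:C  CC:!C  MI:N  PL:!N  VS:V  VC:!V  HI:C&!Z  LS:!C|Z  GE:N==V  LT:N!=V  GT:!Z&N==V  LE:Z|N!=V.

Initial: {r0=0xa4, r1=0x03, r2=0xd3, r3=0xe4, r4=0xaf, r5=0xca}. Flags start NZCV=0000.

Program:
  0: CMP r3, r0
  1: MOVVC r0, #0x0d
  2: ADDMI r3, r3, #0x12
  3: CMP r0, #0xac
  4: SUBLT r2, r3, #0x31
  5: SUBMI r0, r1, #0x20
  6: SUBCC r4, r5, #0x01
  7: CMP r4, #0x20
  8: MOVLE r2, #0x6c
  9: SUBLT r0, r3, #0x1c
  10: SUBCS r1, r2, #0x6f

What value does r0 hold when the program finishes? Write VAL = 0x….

VAL = 0xc8

[0] flags=0010 → (cmp)
[1] flags=0010 VC?T → r0=0x0d
[2] flags=0010 MI?F → skip
[3] flags=0000 → (cmp)
[4] flags=0000 LT?F → skip
[5] flags=0000 MI?F → skip
[6] flags=0000 CC?T → r4=0xc9
[7] flags=1010 → (cmp)
[8] flags=1010 LE?T → r2=0x6c
[9] flags=1010 LT?T → r0=0xc8
[10] flags=1010 CS?T → r1=0xfd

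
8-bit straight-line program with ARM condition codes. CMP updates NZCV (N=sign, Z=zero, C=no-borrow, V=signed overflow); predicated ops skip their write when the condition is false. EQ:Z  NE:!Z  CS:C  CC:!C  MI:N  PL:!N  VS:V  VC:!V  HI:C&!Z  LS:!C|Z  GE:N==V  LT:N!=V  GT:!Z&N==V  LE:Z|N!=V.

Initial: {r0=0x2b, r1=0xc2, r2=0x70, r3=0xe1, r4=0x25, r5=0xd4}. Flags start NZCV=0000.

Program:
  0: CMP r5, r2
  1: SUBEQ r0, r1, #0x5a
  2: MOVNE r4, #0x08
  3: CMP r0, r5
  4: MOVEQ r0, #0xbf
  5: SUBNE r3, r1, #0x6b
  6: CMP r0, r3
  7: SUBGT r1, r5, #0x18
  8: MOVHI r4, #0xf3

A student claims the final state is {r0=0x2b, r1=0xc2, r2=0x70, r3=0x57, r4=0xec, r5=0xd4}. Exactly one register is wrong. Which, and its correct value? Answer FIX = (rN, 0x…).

FIX = (r4, 0x08)

[0] flags=0011 → (cmp)
[1] flags=0011 EQ?F → skip
[2] flags=0011 NE?T → r4=0x08
[3] flags=0000 → (cmp)
[4] flags=0000 EQ?F → skip
[5] flags=0000 NE?T → r3=0x57
[6] flags=1000 → (cmp)
[7] flags=1000 GT?F → skip
[8] flags=1000 HI?F → skip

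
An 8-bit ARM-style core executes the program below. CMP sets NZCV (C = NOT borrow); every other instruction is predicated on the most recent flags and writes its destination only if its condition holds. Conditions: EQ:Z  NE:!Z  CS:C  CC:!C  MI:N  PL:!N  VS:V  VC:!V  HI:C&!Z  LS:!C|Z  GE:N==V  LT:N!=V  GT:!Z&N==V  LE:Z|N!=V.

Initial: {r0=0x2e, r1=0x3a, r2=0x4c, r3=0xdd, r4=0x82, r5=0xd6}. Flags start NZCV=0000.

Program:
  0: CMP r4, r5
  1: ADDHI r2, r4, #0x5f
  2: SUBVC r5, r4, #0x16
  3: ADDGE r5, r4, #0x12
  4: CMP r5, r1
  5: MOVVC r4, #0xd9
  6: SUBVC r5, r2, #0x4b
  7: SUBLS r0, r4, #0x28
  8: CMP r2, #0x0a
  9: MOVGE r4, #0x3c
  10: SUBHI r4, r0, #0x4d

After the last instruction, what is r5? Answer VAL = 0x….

VAL = 0x01

[0] flags=1000 → (cmp)
[1] flags=1000 HI?F → skip
[2] flags=1000 VC?T → r5=0x6c
[3] flags=1000 GE?F → skip
[4] flags=0010 → (cmp)
[5] flags=0010 VC?T → r4=0xd9
[6] flags=0010 VC?T → r5=0x01
[7] flags=0010 LS?F → skip
[8] flags=0010 → (cmp)
[9] flags=0010 GE?T → r4=0x3c
[10] flags=0010 HI?T → r4=0xe1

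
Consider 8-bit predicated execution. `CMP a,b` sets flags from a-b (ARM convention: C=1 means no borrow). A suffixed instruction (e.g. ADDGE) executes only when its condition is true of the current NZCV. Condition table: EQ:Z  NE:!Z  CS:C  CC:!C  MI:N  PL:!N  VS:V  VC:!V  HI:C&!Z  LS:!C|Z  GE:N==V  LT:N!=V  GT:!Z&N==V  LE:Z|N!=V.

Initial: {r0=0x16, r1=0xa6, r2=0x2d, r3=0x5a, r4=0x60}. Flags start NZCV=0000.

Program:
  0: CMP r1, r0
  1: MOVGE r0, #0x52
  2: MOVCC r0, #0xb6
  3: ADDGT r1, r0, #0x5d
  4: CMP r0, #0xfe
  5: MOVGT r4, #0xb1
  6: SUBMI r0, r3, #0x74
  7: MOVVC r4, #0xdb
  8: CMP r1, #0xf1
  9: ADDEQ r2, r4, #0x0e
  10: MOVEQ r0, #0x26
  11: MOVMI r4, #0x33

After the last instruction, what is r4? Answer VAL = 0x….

VAL = 0x33

0: ✓ CMP  NZCV=1010
1: · MOVGE
2: · MOVCC
3: · ADDGT
4: ✓ CMP  NZCV=0000
5: ✓ MOVGT  r4←0xb1
6: · SUBMI
7: ✓ MOVVC  r4←0xdb
8: ✓ CMP  NZCV=1000
9: · ADDEQ
10: · MOVEQ
11: ✓ MOVMI  r4←0x33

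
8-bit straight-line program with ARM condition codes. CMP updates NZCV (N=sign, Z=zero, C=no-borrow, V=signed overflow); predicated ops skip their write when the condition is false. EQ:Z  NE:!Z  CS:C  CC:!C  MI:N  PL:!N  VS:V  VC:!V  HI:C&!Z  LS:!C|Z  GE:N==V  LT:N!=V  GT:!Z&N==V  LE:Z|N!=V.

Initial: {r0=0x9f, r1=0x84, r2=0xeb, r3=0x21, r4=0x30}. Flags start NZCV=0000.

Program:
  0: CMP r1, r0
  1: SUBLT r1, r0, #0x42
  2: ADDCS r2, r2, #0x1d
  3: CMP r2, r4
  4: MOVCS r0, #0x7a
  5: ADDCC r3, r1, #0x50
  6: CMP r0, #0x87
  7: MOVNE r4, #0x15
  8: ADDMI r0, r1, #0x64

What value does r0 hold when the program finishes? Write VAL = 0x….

0: ✓ CMP  NZCV=1000
1: ✓ SUBLT  r1←0x5d
2: · ADDCS
3: ✓ CMP  NZCV=1010
4: ✓ MOVCS  r0←0x7a
5: · ADDCC
6: ✓ CMP  NZCV=1001
7: ✓ MOVNE  r4←0x15
8: ✓ ADDMI  r0←0xc1

VAL = 0xc1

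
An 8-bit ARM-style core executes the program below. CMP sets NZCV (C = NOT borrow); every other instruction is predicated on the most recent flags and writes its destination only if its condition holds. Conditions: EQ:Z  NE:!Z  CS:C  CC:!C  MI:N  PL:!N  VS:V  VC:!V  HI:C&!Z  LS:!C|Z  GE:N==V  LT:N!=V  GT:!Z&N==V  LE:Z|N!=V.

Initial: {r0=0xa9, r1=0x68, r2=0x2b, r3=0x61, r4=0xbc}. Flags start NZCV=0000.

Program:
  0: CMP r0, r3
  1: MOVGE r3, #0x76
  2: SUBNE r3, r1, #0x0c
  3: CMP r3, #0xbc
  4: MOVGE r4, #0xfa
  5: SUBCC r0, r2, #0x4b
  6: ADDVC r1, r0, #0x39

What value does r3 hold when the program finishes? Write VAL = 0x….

VAL = 0x5c

[0] flags=0011 → (cmp)
[1] flags=0011 GE?F → skip
[2] flags=0011 NE?T → r3=0x5c
[3] flags=1001 → (cmp)
[4] flags=1001 GE?T → r4=0xfa
[5] flags=1001 CC?T → r0=0xe0
[6] flags=1001 VC?F → skip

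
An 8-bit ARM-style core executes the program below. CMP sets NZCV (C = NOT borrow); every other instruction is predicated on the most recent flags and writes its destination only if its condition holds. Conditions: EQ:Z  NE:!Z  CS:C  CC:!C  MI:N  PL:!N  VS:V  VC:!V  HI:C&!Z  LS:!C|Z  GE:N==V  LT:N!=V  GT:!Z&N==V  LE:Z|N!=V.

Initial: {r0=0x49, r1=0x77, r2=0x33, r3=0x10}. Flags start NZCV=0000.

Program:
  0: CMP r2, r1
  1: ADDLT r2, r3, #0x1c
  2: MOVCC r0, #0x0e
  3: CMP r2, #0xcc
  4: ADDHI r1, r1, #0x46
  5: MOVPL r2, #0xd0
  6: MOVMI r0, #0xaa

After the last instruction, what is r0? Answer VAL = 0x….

VAL = 0x0e

0: ✓ CMP  NZCV=1000
1: ✓ ADDLT  r2←0x2c
2: ✓ MOVCC  r0←0x0e
3: ✓ CMP  NZCV=0000
4: · ADDHI
5: ✓ MOVPL  r2←0xd0
6: · MOVMI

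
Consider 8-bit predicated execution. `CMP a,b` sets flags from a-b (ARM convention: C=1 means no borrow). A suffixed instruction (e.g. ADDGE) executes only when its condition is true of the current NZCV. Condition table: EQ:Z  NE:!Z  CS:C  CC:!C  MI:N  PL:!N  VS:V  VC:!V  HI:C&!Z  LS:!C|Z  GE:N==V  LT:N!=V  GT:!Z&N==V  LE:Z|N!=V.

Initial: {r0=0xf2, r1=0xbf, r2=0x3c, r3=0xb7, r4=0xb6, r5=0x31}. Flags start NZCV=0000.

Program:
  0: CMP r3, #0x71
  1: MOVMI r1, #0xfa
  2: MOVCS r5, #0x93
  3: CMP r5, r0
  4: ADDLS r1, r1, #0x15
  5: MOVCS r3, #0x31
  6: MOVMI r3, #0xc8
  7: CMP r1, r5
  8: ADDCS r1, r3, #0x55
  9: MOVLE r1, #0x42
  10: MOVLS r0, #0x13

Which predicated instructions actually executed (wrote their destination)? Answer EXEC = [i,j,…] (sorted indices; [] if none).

EXEC = [2,4,6,8]

[0] flags=0011 → (cmp)
[1] flags=0011 MI?F → skip
[2] flags=0011 CS?T → r5=0x93
[3] flags=1000 → (cmp)
[4] flags=1000 LS?T → r1=0xd4
[5] flags=1000 CS?F → skip
[6] flags=1000 MI?T → r3=0xc8
[7] flags=0010 → (cmp)
[8] flags=0010 CS?T → r1=0x1d
[9] flags=0010 LE?F → skip
[10] flags=0010 LS?F → skip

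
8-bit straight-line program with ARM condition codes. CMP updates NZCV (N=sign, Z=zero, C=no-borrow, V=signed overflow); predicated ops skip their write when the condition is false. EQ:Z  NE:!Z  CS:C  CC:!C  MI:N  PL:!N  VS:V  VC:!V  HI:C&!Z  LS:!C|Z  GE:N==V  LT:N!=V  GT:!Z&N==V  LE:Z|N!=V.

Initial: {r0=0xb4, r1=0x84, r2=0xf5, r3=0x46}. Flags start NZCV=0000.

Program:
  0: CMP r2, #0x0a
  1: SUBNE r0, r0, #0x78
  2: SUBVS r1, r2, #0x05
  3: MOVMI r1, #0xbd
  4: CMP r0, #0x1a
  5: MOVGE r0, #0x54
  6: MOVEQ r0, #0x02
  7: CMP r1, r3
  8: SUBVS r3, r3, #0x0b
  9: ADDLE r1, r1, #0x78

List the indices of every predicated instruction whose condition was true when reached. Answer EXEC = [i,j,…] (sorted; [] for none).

0: ✓ CMP  NZCV=1010
1: ✓ SUBNE  r0←0x3c
2: · SUBVS
3: ✓ MOVMI  r1←0xbd
4: ✓ CMP  NZCV=0010
5: ✓ MOVGE  r0←0x54
6: · MOVEQ
7: ✓ CMP  NZCV=0011
8: ✓ SUBVS  r3←0x3b
9: ✓ ADDLE  r1←0x35

EXEC = [1,3,5,8,9]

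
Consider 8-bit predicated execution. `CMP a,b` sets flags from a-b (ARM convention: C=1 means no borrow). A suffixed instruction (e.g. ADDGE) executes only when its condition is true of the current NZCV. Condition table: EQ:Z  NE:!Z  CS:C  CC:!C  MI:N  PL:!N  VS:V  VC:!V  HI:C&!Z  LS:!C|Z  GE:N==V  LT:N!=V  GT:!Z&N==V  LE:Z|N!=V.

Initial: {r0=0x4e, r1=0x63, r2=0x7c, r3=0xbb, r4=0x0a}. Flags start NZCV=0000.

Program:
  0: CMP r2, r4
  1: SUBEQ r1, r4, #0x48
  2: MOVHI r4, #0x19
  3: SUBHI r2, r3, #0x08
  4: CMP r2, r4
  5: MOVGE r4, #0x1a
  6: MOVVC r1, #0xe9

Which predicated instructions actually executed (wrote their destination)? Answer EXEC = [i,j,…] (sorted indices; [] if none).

EXEC = [2,3,6]

0: ✓ CMP  NZCV=0010
1: · SUBEQ
2: ✓ MOVHI  r4←0x19
3: ✓ SUBHI  r2←0xb3
4: ✓ CMP  NZCV=1010
5: · MOVGE
6: ✓ MOVVC  r1←0xe9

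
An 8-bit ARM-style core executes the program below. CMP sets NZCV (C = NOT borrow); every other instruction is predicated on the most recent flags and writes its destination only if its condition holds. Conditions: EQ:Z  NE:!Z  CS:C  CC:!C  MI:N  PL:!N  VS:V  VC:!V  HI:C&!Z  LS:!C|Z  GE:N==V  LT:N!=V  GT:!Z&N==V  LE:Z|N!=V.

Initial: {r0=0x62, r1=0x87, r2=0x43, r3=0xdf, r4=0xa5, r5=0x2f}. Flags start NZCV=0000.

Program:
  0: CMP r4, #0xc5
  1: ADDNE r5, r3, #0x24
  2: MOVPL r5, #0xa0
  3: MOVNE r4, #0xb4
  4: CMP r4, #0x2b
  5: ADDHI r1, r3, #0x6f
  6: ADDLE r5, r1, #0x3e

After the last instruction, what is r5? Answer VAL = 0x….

VAL = 0x8c

0: ✓ CMP  NZCV=1000
1: ✓ ADDNE  r5←0x03
2: · MOVPL
3: ✓ MOVNE  r4←0xb4
4: ✓ CMP  NZCV=1010
5: ✓ ADDHI  r1←0x4e
6: ✓ ADDLE  r5←0x8c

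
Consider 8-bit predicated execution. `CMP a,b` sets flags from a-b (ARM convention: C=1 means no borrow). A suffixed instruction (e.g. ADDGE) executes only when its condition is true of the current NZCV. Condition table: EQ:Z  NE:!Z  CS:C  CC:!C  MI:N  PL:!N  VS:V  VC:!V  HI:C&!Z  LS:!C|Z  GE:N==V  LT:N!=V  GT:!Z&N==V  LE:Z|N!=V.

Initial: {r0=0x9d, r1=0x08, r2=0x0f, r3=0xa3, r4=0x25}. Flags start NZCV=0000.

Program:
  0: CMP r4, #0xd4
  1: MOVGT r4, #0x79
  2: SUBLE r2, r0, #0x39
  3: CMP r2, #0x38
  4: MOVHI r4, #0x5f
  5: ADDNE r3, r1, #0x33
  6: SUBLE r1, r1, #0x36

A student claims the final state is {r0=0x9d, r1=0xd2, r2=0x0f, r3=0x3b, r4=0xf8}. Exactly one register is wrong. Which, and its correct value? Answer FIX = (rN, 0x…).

FIX = (r4, 0x79)

[0] flags=0000 → (cmp)
[1] flags=0000 GT?T → r4=0x79
[2] flags=0000 LE?F → skip
[3] flags=1000 → (cmp)
[4] flags=1000 HI?F → skip
[5] flags=1000 NE?T → r3=0x3b
[6] flags=1000 LE?T → r1=0xd2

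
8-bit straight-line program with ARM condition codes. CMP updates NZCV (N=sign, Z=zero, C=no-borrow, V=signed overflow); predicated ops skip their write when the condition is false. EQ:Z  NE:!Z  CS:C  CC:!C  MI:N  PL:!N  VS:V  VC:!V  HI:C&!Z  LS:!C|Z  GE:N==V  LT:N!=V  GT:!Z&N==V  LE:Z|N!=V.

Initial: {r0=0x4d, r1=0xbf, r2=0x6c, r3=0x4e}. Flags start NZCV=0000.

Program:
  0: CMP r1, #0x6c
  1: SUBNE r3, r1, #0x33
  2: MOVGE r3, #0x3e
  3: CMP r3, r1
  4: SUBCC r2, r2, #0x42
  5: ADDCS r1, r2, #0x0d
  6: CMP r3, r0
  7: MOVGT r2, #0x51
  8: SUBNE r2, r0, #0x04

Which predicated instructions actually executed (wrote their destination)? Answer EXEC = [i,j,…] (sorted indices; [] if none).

EXEC = [1,4,8]

[0] flags=0011 → (cmp)
[1] flags=0011 NE?T → r3=0x8c
[2] flags=0011 GE?F → skip
[3] flags=1000 → (cmp)
[4] flags=1000 CC?T → r2=0x2a
[5] flags=1000 CS?F → skip
[6] flags=0011 → (cmp)
[7] flags=0011 GT?F → skip
[8] flags=0011 NE?T → r2=0x49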